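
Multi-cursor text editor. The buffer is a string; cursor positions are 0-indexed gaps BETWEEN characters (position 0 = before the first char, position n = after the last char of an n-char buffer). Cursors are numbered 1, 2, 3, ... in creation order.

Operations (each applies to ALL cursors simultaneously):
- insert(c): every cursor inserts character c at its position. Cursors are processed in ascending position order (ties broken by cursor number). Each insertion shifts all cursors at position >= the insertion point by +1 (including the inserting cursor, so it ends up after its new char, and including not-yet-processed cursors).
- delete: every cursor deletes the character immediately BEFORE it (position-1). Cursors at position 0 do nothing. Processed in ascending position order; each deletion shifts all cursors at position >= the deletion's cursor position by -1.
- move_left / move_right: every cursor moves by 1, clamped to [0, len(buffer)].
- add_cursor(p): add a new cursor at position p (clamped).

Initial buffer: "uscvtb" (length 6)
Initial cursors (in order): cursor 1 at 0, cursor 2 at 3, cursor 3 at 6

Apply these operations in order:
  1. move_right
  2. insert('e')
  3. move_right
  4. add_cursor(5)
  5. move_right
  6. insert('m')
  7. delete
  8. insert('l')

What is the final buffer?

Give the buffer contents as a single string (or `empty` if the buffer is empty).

Answer: uesclveltblel

Derivation:
After op 1 (move_right): buffer="uscvtb" (len 6), cursors c1@1 c2@4 c3@6, authorship ......
After op 2 (insert('e')): buffer="uescvetbe" (len 9), cursors c1@2 c2@6 c3@9, authorship .1...2..3
After op 3 (move_right): buffer="uescvetbe" (len 9), cursors c1@3 c2@7 c3@9, authorship .1...2..3
After op 4 (add_cursor(5)): buffer="uescvetbe" (len 9), cursors c1@3 c4@5 c2@7 c3@9, authorship .1...2..3
After op 5 (move_right): buffer="uescvetbe" (len 9), cursors c1@4 c4@6 c2@8 c3@9, authorship .1...2..3
After op 6 (insert('m')): buffer="uescmvemtbmem" (len 13), cursors c1@5 c4@8 c2@11 c3@13, authorship .1..1.24..233
After op 7 (delete): buffer="uescvetbe" (len 9), cursors c1@4 c4@6 c2@8 c3@9, authorship .1...2..3
After op 8 (insert('l')): buffer="uesclveltblel" (len 13), cursors c1@5 c4@8 c2@11 c3@13, authorship .1..1.24..233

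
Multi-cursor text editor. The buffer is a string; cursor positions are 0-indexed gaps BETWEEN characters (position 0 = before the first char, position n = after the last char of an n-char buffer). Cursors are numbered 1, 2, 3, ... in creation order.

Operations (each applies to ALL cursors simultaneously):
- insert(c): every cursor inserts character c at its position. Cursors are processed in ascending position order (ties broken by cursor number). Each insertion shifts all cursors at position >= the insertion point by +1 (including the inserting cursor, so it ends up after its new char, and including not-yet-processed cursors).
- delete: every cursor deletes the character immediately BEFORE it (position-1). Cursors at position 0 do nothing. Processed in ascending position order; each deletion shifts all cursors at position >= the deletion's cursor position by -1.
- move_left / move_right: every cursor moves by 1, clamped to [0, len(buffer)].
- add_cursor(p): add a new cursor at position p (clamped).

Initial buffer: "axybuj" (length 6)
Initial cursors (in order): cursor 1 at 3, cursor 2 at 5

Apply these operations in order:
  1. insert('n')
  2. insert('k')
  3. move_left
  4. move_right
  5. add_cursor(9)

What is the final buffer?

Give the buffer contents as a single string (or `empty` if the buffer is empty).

Answer: axynkbunkj

Derivation:
After op 1 (insert('n')): buffer="axynbunj" (len 8), cursors c1@4 c2@7, authorship ...1..2.
After op 2 (insert('k')): buffer="axynkbunkj" (len 10), cursors c1@5 c2@9, authorship ...11..22.
After op 3 (move_left): buffer="axynkbunkj" (len 10), cursors c1@4 c2@8, authorship ...11..22.
After op 4 (move_right): buffer="axynkbunkj" (len 10), cursors c1@5 c2@9, authorship ...11..22.
After op 5 (add_cursor(9)): buffer="axynkbunkj" (len 10), cursors c1@5 c2@9 c3@9, authorship ...11..22.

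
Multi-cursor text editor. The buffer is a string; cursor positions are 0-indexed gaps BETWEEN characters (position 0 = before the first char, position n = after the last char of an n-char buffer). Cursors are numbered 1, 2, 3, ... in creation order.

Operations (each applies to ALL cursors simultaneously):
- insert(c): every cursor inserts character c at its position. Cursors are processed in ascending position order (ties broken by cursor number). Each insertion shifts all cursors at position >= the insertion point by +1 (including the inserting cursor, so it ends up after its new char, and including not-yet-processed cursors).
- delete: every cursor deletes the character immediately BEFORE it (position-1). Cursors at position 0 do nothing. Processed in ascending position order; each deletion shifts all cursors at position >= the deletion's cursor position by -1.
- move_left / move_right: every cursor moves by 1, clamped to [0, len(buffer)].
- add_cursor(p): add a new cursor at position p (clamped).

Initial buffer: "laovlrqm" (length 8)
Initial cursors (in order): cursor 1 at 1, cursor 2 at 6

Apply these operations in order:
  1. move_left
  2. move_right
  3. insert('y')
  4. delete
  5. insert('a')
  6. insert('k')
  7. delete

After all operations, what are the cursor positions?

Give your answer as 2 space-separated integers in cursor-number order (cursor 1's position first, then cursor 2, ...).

After op 1 (move_left): buffer="laovlrqm" (len 8), cursors c1@0 c2@5, authorship ........
After op 2 (move_right): buffer="laovlrqm" (len 8), cursors c1@1 c2@6, authorship ........
After op 3 (insert('y')): buffer="lyaovlryqm" (len 10), cursors c1@2 c2@8, authorship .1.....2..
After op 4 (delete): buffer="laovlrqm" (len 8), cursors c1@1 c2@6, authorship ........
After op 5 (insert('a')): buffer="laaovlraqm" (len 10), cursors c1@2 c2@8, authorship .1.....2..
After op 6 (insert('k')): buffer="lakaovlrakqm" (len 12), cursors c1@3 c2@10, authorship .11.....22..
After op 7 (delete): buffer="laaovlraqm" (len 10), cursors c1@2 c2@8, authorship .1.....2..

Answer: 2 8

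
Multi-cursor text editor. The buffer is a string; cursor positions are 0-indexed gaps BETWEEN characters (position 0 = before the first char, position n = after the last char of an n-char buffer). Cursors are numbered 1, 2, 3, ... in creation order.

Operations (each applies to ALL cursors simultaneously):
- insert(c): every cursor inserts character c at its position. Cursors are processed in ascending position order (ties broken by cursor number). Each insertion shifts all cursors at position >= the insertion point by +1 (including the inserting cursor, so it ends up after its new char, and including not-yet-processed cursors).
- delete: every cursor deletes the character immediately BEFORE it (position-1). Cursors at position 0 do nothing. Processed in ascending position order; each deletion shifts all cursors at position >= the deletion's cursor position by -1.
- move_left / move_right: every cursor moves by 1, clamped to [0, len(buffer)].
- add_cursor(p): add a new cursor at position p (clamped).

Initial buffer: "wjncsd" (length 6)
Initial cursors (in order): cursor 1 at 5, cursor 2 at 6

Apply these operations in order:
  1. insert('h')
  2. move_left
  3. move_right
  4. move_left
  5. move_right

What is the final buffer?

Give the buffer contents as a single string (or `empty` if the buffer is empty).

After op 1 (insert('h')): buffer="wjncshdh" (len 8), cursors c1@6 c2@8, authorship .....1.2
After op 2 (move_left): buffer="wjncshdh" (len 8), cursors c1@5 c2@7, authorship .....1.2
After op 3 (move_right): buffer="wjncshdh" (len 8), cursors c1@6 c2@8, authorship .....1.2
After op 4 (move_left): buffer="wjncshdh" (len 8), cursors c1@5 c2@7, authorship .....1.2
After op 5 (move_right): buffer="wjncshdh" (len 8), cursors c1@6 c2@8, authorship .....1.2

Answer: wjncshdh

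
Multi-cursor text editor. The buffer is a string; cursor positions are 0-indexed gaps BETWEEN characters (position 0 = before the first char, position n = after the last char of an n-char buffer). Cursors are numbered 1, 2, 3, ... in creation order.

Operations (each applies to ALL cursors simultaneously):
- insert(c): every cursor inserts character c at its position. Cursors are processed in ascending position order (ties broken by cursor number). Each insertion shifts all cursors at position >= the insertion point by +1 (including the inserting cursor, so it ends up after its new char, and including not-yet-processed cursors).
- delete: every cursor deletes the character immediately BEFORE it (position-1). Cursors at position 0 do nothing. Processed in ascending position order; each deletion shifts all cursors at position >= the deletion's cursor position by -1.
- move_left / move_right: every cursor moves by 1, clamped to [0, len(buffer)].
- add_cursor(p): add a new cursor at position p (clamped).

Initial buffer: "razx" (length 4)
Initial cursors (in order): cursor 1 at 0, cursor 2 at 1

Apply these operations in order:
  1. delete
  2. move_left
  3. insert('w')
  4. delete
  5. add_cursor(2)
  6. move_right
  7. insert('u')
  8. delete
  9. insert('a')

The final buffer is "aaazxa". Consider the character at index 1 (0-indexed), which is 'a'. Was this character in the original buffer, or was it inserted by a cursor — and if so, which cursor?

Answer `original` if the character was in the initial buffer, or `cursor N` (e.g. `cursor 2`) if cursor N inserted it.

After op 1 (delete): buffer="azx" (len 3), cursors c1@0 c2@0, authorship ...
After op 2 (move_left): buffer="azx" (len 3), cursors c1@0 c2@0, authorship ...
After op 3 (insert('w')): buffer="wwazx" (len 5), cursors c1@2 c2@2, authorship 12...
After op 4 (delete): buffer="azx" (len 3), cursors c1@0 c2@0, authorship ...
After op 5 (add_cursor(2)): buffer="azx" (len 3), cursors c1@0 c2@0 c3@2, authorship ...
After op 6 (move_right): buffer="azx" (len 3), cursors c1@1 c2@1 c3@3, authorship ...
After op 7 (insert('u')): buffer="auuzxu" (len 6), cursors c1@3 c2@3 c3@6, authorship .12..3
After op 8 (delete): buffer="azx" (len 3), cursors c1@1 c2@1 c3@3, authorship ...
After op 9 (insert('a')): buffer="aaazxa" (len 6), cursors c1@3 c2@3 c3@6, authorship .12..3
Authorship (.=original, N=cursor N): . 1 2 . . 3
Index 1: author = 1

Answer: cursor 1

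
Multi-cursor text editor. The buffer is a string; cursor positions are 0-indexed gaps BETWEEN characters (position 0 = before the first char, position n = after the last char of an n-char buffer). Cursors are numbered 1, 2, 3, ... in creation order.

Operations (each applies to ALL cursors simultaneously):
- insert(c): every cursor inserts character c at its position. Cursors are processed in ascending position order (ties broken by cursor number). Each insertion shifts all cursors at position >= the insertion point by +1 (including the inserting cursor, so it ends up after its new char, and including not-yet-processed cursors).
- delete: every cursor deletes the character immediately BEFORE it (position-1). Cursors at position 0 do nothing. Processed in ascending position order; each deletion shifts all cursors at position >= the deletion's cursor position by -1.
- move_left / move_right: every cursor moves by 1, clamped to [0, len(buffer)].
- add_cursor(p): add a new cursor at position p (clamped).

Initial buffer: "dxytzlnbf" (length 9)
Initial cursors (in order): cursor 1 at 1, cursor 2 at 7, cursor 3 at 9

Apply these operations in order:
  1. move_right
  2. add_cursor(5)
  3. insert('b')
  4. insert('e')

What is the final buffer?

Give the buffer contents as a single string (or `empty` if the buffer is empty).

Answer: dxbeytzbelnbbefbe

Derivation:
After op 1 (move_right): buffer="dxytzlnbf" (len 9), cursors c1@2 c2@8 c3@9, authorship .........
After op 2 (add_cursor(5)): buffer="dxytzlnbf" (len 9), cursors c1@2 c4@5 c2@8 c3@9, authorship .........
After op 3 (insert('b')): buffer="dxbytzblnbbfb" (len 13), cursors c1@3 c4@7 c2@11 c3@13, authorship ..1...4...2.3
After op 4 (insert('e')): buffer="dxbeytzbelnbbefbe" (len 17), cursors c1@4 c4@9 c2@14 c3@17, authorship ..11...44...22.33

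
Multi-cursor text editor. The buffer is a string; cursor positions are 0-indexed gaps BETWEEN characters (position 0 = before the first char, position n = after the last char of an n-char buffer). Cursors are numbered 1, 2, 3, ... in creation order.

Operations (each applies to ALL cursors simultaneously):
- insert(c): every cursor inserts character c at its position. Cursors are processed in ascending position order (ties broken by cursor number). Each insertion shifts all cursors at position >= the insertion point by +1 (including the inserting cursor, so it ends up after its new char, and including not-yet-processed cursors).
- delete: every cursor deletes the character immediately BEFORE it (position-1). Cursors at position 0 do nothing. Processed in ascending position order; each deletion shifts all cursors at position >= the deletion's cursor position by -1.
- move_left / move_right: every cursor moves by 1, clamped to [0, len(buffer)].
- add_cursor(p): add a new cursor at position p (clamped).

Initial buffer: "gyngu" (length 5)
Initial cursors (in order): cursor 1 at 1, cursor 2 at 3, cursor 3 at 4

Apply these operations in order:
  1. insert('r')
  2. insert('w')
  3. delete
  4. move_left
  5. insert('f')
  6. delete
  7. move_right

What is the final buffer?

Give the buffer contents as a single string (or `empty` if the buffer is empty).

After op 1 (insert('r')): buffer="grynrgru" (len 8), cursors c1@2 c2@5 c3@7, authorship .1..2.3.
After op 2 (insert('w')): buffer="grwynrwgrwu" (len 11), cursors c1@3 c2@7 c3@10, authorship .11..22.33.
After op 3 (delete): buffer="grynrgru" (len 8), cursors c1@2 c2@5 c3@7, authorship .1..2.3.
After op 4 (move_left): buffer="grynrgru" (len 8), cursors c1@1 c2@4 c3@6, authorship .1..2.3.
After op 5 (insert('f')): buffer="gfrynfrgfru" (len 11), cursors c1@2 c2@6 c3@9, authorship .11..22.33.
After op 6 (delete): buffer="grynrgru" (len 8), cursors c1@1 c2@4 c3@6, authorship .1..2.3.
After op 7 (move_right): buffer="grynrgru" (len 8), cursors c1@2 c2@5 c3@7, authorship .1..2.3.

Answer: grynrgru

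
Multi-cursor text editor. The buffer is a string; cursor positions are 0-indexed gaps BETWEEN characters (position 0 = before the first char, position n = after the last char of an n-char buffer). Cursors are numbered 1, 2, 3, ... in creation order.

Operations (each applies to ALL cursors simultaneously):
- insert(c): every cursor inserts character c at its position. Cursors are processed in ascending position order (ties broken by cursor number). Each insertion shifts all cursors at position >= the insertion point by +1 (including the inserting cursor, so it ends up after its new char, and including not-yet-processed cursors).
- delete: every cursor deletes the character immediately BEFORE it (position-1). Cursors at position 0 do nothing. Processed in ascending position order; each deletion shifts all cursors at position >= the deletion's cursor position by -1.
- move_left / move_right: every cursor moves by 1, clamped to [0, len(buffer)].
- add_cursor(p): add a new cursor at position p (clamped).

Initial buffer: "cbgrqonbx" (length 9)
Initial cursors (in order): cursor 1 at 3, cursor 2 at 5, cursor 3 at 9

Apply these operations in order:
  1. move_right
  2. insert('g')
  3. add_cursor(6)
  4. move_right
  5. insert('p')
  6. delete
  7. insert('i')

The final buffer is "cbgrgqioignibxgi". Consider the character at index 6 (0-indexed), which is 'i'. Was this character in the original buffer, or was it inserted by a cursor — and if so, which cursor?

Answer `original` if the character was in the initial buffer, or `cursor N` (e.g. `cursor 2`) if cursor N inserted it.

After op 1 (move_right): buffer="cbgrqonbx" (len 9), cursors c1@4 c2@6 c3@9, authorship .........
After op 2 (insert('g')): buffer="cbgrgqognbxg" (len 12), cursors c1@5 c2@8 c3@12, authorship ....1..2...3
After op 3 (add_cursor(6)): buffer="cbgrgqognbxg" (len 12), cursors c1@5 c4@6 c2@8 c3@12, authorship ....1..2...3
After op 4 (move_right): buffer="cbgrgqognbxg" (len 12), cursors c1@6 c4@7 c2@9 c3@12, authorship ....1..2...3
After op 5 (insert('p')): buffer="cbgrgqpopgnpbxgp" (len 16), cursors c1@7 c4@9 c2@12 c3@16, authorship ....1.1.42.2..33
After op 6 (delete): buffer="cbgrgqognbxg" (len 12), cursors c1@6 c4@7 c2@9 c3@12, authorship ....1..2...3
After op 7 (insert('i')): buffer="cbgrgqioignibxgi" (len 16), cursors c1@7 c4@9 c2@12 c3@16, authorship ....1.1.42.2..33
Authorship (.=original, N=cursor N): . . . . 1 . 1 . 4 2 . 2 . . 3 3
Index 6: author = 1

Answer: cursor 1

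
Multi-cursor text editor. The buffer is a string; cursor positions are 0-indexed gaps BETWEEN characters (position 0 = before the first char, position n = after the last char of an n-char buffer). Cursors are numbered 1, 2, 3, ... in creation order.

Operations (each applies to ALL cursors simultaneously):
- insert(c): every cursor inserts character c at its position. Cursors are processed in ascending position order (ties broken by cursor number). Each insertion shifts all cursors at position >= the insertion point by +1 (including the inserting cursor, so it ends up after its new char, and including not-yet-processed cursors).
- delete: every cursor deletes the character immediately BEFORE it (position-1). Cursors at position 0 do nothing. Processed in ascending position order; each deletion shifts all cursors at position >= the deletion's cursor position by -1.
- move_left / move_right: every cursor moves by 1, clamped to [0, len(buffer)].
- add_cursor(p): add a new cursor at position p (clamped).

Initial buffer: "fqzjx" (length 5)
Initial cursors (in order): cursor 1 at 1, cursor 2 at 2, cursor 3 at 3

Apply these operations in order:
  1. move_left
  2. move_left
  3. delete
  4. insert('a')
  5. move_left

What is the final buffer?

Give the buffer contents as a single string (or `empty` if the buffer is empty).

Answer: aaaqzjx

Derivation:
After op 1 (move_left): buffer="fqzjx" (len 5), cursors c1@0 c2@1 c3@2, authorship .....
After op 2 (move_left): buffer="fqzjx" (len 5), cursors c1@0 c2@0 c3@1, authorship .....
After op 3 (delete): buffer="qzjx" (len 4), cursors c1@0 c2@0 c3@0, authorship ....
After op 4 (insert('a')): buffer="aaaqzjx" (len 7), cursors c1@3 c2@3 c3@3, authorship 123....
After op 5 (move_left): buffer="aaaqzjx" (len 7), cursors c1@2 c2@2 c3@2, authorship 123....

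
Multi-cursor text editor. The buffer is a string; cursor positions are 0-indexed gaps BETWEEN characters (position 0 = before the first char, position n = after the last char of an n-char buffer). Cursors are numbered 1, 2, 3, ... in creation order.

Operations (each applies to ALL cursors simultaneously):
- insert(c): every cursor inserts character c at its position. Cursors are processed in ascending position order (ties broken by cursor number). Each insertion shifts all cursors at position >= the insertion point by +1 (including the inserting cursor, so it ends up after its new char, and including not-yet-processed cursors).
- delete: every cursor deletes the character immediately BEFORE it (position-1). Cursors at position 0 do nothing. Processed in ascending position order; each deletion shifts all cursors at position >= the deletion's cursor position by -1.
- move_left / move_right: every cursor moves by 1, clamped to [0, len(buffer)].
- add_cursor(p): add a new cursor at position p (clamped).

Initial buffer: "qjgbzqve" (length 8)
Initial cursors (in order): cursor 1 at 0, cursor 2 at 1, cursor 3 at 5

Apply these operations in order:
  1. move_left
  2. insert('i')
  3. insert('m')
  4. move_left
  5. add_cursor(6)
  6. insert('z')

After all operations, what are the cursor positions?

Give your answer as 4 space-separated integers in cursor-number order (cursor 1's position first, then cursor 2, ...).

Answer: 5 5 13 9

Derivation:
After op 1 (move_left): buffer="qjgbzqve" (len 8), cursors c1@0 c2@0 c3@4, authorship ........
After op 2 (insert('i')): buffer="iiqjgbizqve" (len 11), cursors c1@2 c2@2 c3@7, authorship 12....3....
After op 3 (insert('m')): buffer="iimmqjgbimzqve" (len 14), cursors c1@4 c2@4 c3@10, authorship 1212....33....
After op 4 (move_left): buffer="iimmqjgbimzqve" (len 14), cursors c1@3 c2@3 c3@9, authorship 1212....33....
After op 5 (add_cursor(6)): buffer="iimmqjgbimzqve" (len 14), cursors c1@3 c2@3 c4@6 c3@9, authorship 1212....33....
After op 6 (insert('z')): buffer="iimzzmqjzgbizmzqve" (len 18), cursors c1@5 c2@5 c4@9 c3@13, authorship 121122..4..333....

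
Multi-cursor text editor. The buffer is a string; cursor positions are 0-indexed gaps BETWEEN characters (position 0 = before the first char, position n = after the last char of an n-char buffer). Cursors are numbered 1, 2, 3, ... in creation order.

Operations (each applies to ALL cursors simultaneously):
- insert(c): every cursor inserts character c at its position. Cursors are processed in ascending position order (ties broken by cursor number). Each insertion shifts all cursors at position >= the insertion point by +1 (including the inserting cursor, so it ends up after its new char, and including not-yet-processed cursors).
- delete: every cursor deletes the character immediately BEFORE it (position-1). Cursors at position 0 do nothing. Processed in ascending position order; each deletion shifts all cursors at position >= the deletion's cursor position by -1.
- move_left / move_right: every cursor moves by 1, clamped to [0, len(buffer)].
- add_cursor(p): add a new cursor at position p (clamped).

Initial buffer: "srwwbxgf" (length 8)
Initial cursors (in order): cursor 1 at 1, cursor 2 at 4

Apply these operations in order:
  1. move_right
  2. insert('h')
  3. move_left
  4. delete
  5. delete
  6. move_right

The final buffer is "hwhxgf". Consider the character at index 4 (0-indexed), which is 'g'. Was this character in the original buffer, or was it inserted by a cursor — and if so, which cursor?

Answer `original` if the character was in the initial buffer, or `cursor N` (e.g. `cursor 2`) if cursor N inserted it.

Answer: original

Derivation:
After op 1 (move_right): buffer="srwwbxgf" (len 8), cursors c1@2 c2@5, authorship ........
After op 2 (insert('h')): buffer="srhwwbhxgf" (len 10), cursors c1@3 c2@7, authorship ..1...2...
After op 3 (move_left): buffer="srhwwbhxgf" (len 10), cursors c1@2 c2@6, authorship ..1...2...
After op 4 (delete): buffer="shwwhxgf" (len 8), cursors c1@1 c2@4, authorship .1..2...
After op 5 (delete): buffer="hwhxgf" (len 6), cursors c1@0 c2@2, authorship 1.2...
After op 6 (move_right): buffer="hwhxgf" (len 6), cursors c1@1 c2@3, authorship 1.2...
Authorship (.=original, N=cursor N): 1 . 2 . . .
Index 4: author = original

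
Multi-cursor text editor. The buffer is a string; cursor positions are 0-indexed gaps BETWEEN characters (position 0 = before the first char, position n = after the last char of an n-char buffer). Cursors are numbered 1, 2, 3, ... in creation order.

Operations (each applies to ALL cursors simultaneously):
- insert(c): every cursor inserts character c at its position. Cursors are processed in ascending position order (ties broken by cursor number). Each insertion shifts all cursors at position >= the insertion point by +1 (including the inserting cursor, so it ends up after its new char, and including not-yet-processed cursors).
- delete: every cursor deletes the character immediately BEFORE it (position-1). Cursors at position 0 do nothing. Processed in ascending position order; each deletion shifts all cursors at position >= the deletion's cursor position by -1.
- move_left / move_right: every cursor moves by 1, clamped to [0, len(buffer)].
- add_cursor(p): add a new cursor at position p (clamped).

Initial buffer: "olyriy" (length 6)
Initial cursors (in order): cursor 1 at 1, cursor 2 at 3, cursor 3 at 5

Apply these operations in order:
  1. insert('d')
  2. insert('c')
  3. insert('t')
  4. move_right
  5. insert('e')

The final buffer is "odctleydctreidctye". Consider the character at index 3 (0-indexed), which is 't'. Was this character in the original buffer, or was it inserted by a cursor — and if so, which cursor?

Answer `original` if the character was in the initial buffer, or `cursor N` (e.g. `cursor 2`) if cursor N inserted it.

After op 1 (insert('d')): buffer="odlydridy" (len 9), cursors c1@2 c2@5 c3@8, authorship .1..2..3.
After op 2 (insert('c')): buffer="odclydcridcy" (len 12), cursors c1@3 c2@7 c3@11, authorship .11..22..33.
After op 3 (insert('t')): buffer="odctlydctridcty" (len 15), cursors c1@4 c2@9 c3@14, authorship .111..222..333.
After op 4 (move_right): buffer="odctlydctridcty" (len 15), cursors c1@5 c2@10 c3@15, authorship .111..222..333.
After op 5 (insert('e')): buffer="odctleydctreidctye" (len 18), cursors c1@6 c2@12 c3@18, authorship .111.1.222.2.333.3
Authorship (.=original, N=cursor N): . 1 1 1 . 1 . 2 2 2 . 2 . 3 3 3 . 3
Index 3: author = 1

Answer: cursor 1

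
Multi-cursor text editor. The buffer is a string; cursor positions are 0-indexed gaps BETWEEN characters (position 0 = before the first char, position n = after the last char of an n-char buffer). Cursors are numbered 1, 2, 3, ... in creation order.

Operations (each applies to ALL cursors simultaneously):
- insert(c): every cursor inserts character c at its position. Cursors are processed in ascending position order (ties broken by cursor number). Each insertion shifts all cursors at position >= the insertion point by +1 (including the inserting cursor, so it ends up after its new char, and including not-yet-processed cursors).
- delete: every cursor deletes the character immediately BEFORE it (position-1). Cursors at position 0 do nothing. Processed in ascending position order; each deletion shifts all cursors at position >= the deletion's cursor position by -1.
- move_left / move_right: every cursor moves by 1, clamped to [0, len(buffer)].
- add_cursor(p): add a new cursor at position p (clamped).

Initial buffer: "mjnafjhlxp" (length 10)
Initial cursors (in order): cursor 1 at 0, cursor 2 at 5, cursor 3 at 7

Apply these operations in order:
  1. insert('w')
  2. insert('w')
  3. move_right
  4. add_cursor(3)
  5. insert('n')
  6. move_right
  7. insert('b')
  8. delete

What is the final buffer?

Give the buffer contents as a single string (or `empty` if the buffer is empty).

After op 1 (insert('w')): buffer="wmjnafwjhwlxp" (len 13), cursors c1@1 c2@7 c3@10, authorship 1.....2..3...
After op 2 (insert('w')): buffer="wwmjnafwwjhwwlxp" (len 16), cursors c1@2 c2@9 c3@13, authorship 11.....22..33...
After op 3 (move_right): buffer="wwmjnafwwjhwwlxp" (len 16), cursors c1@3 c2@10 c3@14, authorship 11.....22..33...
After op 4 (add_cursor(3)): buffer="wwmjnafwwjhwwlxp" (len 16), cursors c1@3 c4@3 c2@10 c3@14, authorship 11.....22..33...
After op 5 (insert('n')): buffer="wwmnnjnafwwjnhwwlnxp" (len 20), cursors c1@5 c4@5 c2@13 c3@18, authorship 11.14....22.2.33.3..
After op 6 (move_right): buffer="wwmnnjnafwwjnhwwlnxp" (len 20), cursors c1@6 c4@6 c2@14 c3@19, authorship 11.14....22.2.33.3..
After op 7 (insert('b')): buffer="wwmnnjbbnafwwjnhbwwlnxbp" (len 24), cursors c1@8 c4@8 c2@17 c3@23, authorship 11.14.14...22.2.233.3.3.
After op 8 (delete): buffer="wwmnnjnafwwjnhwwlnxp" (len 20), cursors c1@6 c4@6 c2@14 c3@19, authorship 11.14....22.2.33.3..

Answer: wwmnnjnafwwjnhwwlnxp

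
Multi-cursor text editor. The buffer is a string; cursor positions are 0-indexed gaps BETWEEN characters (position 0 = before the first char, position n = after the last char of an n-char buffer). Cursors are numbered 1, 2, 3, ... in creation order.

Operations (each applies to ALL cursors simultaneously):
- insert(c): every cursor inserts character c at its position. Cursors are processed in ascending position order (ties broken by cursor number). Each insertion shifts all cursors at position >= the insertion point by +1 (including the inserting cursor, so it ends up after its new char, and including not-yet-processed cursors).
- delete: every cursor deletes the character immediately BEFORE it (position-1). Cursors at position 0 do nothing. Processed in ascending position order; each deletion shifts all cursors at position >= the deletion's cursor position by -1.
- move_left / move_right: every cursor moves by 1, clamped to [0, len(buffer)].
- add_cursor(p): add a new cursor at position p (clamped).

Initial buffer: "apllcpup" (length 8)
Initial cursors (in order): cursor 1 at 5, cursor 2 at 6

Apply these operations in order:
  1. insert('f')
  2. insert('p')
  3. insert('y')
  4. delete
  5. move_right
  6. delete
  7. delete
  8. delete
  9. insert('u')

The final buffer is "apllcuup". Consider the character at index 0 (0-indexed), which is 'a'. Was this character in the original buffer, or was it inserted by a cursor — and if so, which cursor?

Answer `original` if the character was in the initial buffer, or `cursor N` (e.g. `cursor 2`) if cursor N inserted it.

Answer: original

Derivation:
After op 1 (insert('f')): buffer="apllcfpfup" (len 10), cursors c1@6 c2@8, authorship .....1.2..
After op 2 (insert('p')): buffer="apllcfppfpup" (len 12), cursors c1@7 c2@10, authorship .....11.22..
After op 3 (insert('y')): buffer="apllcfpypfpyup" (len 14), cursors c1@8 c2@12, authorship .....111.222..
After op 4 (delete): buffer="apllcfppfpup" (len 12), cursors c1@7 c2@10, authorship .....11.22..
After op 5 (move_right): buffer="apllcfppfpup" (len 12), cursors c1@8 c2@11, authorship .....11.22..
After op 6 (delete): buffer="apllcfpfpp" (len 10), cursors c1@7 c2@9, authorship .....1122.
After op 7 (delete): buffer="apllcffp" (len 8), cursors c1@6 c2@7, authorship .....12.
After op 8 (delete): buffer="apllcp" (len 6), cursors c1@5 c2@5, authorship ......
After op 9 (insert('u')): buffer="apllcuup" (len 8), cursors c1@7 c2@7, authorship .....12.
Authorship (.=original, N=cursor N): . . . . . 1 2 .
Index 0: author = original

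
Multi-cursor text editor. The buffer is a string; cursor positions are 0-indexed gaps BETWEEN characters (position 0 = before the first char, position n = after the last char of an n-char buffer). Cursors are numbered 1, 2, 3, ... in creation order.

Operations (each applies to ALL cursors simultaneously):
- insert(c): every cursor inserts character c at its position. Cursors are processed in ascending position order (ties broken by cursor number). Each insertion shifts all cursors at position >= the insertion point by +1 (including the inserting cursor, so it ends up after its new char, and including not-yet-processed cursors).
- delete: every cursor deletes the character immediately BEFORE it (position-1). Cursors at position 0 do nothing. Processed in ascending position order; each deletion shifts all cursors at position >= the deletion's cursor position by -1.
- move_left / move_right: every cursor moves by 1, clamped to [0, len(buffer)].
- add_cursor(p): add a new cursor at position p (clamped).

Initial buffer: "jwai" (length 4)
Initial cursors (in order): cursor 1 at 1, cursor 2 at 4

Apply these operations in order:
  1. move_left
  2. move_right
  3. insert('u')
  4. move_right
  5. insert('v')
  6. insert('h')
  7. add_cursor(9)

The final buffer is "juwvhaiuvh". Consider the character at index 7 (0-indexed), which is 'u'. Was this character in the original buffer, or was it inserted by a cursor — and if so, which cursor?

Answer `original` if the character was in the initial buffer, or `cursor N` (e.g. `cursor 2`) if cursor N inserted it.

After op 1 (move_left): buffer="jwai" (len 4), cursors c1@0 c2@3, authorship ....
After op 2 (move_right): buffer="jwai" (len 4), cursors c1@1 c2@4, authorship ....
After op 3 (insert('u')): buffer="juwaiu" (len 6), cursors c1@2 c2@6, authorship .1...2
After op 4 (move_right): buffer="juwaiu" (len 6), cursors c1@3 c2@6, authorship .1...2
After op 5 (insert('v')): buffer="juwvaiuv" (len 8), cursors c1@4 c2@8, authorship .1.1..22
After op 6 (insert('h')): buffer="juwvhaiuvh" (len 10), cursors c1@5 c2@10, authorship .1.11..222
After op 7 (add_cursor(9)): buffer="juwvhaiuvh" (len 10), cursors c1@5 c3@9 c2@10, authorship .1.11..222
Authorship (.=original, N=cursor N): . 1 . 1 1 . . 2 2 2
Index 7: author = 2

Answer: cursor 2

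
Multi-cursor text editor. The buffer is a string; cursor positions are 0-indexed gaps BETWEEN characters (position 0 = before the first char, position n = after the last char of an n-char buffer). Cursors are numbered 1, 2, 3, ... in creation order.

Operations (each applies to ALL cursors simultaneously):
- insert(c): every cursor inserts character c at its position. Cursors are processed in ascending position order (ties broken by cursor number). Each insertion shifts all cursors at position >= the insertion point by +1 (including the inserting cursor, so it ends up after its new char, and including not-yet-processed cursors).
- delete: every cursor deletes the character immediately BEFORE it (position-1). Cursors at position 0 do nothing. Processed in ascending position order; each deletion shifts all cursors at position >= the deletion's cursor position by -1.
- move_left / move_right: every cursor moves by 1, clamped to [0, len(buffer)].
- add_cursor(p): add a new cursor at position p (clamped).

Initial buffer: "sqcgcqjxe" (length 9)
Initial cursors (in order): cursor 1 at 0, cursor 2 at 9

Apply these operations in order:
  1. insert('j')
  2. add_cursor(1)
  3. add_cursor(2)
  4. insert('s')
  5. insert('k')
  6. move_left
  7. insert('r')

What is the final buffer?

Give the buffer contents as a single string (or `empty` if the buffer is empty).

Answer: jsskrrkssrkqcgcqjxejsrk

Derivation:
After op 1 (insert('j')): buffer="jsqcgcqjxej" (len 11), cursors c1@1 c2@11, authorship 1.........2
After op 2 (add_cursor(1)): buffer="jsqcgcqjxej" (len 11), cursors c1@1 c3@1 c2@11, authorship 1.........2
After op 3 (add_cursor(2)): buffer="jsqcgcqjxej" (len 11), cursors c1@1 c3@1 c4@2 c2@11, authorship 1.........2
After op 4 (insert('s')): buffer="jssssqcgcqjxejs" (len 15), cursors c1@3 c3@3 c4@5 c2@15, authorship 113.4........22
After op 5 (insert('k')): buffer="jsskksskqcgcqjxejsk" (len 19), cursors c1@5 c3@5 c4@8 c2@19, authorship 11313.44........222
After op 6 (move_left): buffer="jsskksskqcgcqjxejsk" (len 19), cursors c1@4 c3@4 c4@7 c2@18, authorship 11313.44........222
After op 7 (insert('r')): buffer="jsskrrkssrkqcgcqjxejsrk" (len 23), cursors c1@6 c3@6 c4@10 c2@22, authorship 1131133.444........2222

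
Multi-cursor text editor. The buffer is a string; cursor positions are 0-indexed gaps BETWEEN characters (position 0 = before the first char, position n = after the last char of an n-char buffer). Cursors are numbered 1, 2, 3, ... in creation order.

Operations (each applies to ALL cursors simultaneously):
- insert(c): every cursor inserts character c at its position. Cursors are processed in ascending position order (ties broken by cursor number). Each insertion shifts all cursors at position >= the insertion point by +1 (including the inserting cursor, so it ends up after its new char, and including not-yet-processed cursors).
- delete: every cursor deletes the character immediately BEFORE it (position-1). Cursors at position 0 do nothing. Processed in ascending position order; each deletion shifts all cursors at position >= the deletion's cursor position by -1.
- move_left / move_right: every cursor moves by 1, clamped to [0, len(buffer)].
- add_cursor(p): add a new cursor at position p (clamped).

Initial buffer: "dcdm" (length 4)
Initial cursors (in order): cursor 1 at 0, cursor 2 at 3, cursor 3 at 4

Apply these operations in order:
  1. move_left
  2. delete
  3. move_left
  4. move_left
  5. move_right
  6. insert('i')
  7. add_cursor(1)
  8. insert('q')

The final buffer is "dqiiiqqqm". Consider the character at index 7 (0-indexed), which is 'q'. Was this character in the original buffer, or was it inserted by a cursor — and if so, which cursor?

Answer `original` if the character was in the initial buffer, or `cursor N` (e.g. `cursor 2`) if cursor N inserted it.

Answer: cursor 3

Derivation:
After op 1 (move_left): buffer="dcdm" (len 4), cursors c1@0 c2@2 c3@3, authorship ....
After op 2 (delete): buffer="dm" (len 2), cursors c1@0 c2@1 c3@1, authorship ..
After op 3 (move_left): buffer="dm" (len 2), cursors c1@0 c2@0 c3@0, authorship ..
After op 4 (move_left): buffer="dm" (len 2), cursors c1@0 c2@0 c3@0, authorship ..
After op 5 (move_right): buffer="dm" (len 2), cursors c1@1 c2@1 c3@1, authorship ..
After op 6 (insert('i')): buffer="diiim" (len 5), cursors c1@4 c2@4 c3@4, authorship .123.
After op 7 (add_cursor(1)): buffer="diiim" (len 5), cursors c4@1 c1@4 c2@4 c3@4, authorship .123.
After op 8 (insert('q')): buffer="dqiiiqqqm" (len 9), cursors c4@2 c1@8 c2@8 c3@8, authorship .4123123.
Authorship (.=original, N=cursor N): . 4 1 2 3 1 2 3 .
Index 7: author = 3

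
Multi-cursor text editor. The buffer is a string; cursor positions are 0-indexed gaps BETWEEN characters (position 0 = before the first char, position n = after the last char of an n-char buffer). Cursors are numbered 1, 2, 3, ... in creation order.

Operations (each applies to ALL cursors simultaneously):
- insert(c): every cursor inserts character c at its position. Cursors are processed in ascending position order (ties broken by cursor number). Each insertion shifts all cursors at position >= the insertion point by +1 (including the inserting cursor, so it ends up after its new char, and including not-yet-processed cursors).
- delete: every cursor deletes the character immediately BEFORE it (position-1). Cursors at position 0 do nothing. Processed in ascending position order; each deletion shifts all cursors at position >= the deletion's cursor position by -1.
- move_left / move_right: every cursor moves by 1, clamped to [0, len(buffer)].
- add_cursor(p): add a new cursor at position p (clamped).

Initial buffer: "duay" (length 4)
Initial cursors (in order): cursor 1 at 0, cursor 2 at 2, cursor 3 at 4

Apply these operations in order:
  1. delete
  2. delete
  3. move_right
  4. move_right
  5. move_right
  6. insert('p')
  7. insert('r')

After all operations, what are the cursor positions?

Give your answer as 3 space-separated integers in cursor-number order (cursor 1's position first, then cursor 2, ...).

Answer: 6 6 6

Derivation:
After op 1 (delete): buffer="da" (len 2), cursors c1@0 c2@1 c3@2, authorship ..
After op 2 (delete): buffer="" (len 0), cursors c1@0 c2@0 c3@0, authorship 
After op 3 (move_right): buffer="" (len 0), cursors c1@0 c2@0 c3@0, authorship 
After op 4 (move_right): buffer="" (len 0), cursors c1@0 c2@0 c3@0, authorship 
After op 5 (move_right): buffer="" (len 0), cursors c1@0 c2@0 c3@0, authorship 
After op 6 (insert('p')): buffer="ppp" (len 3), cursors c1@3 c2@3 c3@3, authorship 123
After op 7 (insert('r')): buffer="ppprrr" (len 6), cursors c1@6 c2@6 c3@6, authorship 123123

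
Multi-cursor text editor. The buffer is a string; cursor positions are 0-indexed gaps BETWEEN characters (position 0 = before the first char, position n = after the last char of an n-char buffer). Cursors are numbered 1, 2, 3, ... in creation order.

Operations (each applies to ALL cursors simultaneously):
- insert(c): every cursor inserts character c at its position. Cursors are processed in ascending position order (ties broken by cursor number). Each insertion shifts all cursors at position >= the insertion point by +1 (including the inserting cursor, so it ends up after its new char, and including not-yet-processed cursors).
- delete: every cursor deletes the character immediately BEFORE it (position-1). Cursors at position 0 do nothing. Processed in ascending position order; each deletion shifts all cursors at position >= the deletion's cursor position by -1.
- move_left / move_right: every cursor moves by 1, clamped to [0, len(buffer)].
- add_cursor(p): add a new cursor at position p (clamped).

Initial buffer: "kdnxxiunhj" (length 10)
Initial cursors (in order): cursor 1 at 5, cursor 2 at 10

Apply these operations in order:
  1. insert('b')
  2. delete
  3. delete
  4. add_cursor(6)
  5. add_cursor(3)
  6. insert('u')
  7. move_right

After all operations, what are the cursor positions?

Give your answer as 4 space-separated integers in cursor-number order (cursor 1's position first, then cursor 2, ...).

Answer: 7 12 10 5

Derivation:
After op 1 (insert('b')): buffer="kdnxxbiunhjb" (len 12), cursors c1@6 c2@12, authorship .....1.....2
After op 2 (delete): buffer="kdnxxiunhj" (len 10), cursors c1@5 c2@10, authorship ..........
After op 3 (delete): buffer="kdnxiunh" (len 8), cursors c1@4 c2@8, authorship ........
After op 4 (add_cursor(6)): buffer="kdnxiunh" (len 8), cursors c1@4 c3@6 c2@8, authorship ........
After op 5 (add_cursor(3)): buffer="kdnxiunh" (len 8), cursors c4@3 c1@4 c3@6 c2@8, authorship ........
After op 6 (insert('u')): buffer="kdnuxuiuunhu" (len 12), cursors c4@4 c1@6 c3@9 c2@12, authorship ...4.1..3..2
After op 7 (move_right): buffer="kdnuxuiuunhu" (len 12), cursors c4@5 c1@7 c3@10 c2@12, authorship ...4.1..3..2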